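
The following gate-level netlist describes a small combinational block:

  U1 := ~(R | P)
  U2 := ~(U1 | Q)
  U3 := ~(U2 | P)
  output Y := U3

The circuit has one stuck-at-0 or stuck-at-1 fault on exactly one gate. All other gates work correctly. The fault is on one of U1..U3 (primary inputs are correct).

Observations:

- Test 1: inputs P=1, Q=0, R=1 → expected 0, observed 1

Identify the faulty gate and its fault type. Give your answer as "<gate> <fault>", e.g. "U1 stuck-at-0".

U3 stuck-at-1

Fault-free values for test 1 (P=1, Q=0, R=1): U1=0, U2=1, U3=0, giving Y=0. Observed 1.
Test 1: faults giving observed 1 are {U3 stuck-at-1}.
Only U3 stuck-at-1 is consistent with every test.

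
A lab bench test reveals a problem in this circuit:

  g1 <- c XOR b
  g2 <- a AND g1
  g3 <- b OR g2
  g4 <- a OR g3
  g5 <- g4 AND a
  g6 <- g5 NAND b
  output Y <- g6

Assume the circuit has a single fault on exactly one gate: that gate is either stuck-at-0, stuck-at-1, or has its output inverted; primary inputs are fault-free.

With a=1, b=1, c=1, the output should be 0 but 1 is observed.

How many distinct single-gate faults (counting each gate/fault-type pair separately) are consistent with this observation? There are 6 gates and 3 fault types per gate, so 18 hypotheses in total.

Fault-free: g1=0, g2=0, g3=1, g4=1, g5=1, g6=0 → 0. Observed 1.
  g1: none of the 3 fault types match ✗
  g2: none of the 3 fault types match ✗
  g3: none of the 3 fault types match ✗
  g4: stuck-at-0, inverted output ✓; others ✗
  g5: stuck-at-0, inverted output ✓; others ✗
  g6: stuck-at-1, inverted output ✓; others ✗
Consistent faults: {g4 stuck-at-0, g4 inverted output, g5 stuck-at-0, g5 inverted output, g6 stuck-at-1, g6 inverted output} — 6 in all.

6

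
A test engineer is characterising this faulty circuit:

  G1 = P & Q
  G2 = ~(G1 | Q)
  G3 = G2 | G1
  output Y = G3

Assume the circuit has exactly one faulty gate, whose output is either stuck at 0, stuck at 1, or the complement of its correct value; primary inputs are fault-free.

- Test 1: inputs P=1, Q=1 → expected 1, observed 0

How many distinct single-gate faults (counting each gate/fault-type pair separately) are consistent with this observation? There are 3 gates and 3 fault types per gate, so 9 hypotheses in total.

4

Fault-free: G1=1, G2=0, G3=1 → 1. Observed 0.
  G1 stuck-at-0: output 0 ✓
  G1 stuck-at-1: output 1 ✗
  G1 inverted output: output 0 ✓
  G2 stuck-at-0: output 1 ✗
  G2 stuck-at-1: output 1 ✗
  G2 inverted output: output 1 ✗
  G3 stuck-at-0: output 0 ✓
  G3 stuck-at-1: output 1 ✗
  G3 inverted output: output 0 ✓
Consistent faults: {G1 stuck-at-0, G1 inverted output, G3 stuck-at-0, G3 inverted output} — 4 in all.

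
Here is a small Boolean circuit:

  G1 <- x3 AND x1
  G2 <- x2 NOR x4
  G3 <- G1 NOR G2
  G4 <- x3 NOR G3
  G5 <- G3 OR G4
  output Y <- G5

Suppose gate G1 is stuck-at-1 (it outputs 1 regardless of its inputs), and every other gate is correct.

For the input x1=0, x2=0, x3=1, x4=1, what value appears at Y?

Propagate with G1 forced: G1=1 [stuck-at-1], G2=0, G3=0, G4=0, G5=0.
So Y = 0. (Without the fault it would be 1.)

0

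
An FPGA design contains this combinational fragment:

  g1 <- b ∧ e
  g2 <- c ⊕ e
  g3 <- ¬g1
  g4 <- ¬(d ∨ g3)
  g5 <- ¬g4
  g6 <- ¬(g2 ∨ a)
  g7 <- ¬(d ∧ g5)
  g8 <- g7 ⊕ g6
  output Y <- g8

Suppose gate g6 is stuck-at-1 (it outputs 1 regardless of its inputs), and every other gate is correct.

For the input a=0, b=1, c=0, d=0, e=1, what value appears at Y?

0

Propagate with g6 forced: g1=1, g2=1, g3=0, g4=1, g5=0, g6=1 [stuck-at-1], g7=1, g8=0.
So Y = 0. (Without the fault it would be 1.)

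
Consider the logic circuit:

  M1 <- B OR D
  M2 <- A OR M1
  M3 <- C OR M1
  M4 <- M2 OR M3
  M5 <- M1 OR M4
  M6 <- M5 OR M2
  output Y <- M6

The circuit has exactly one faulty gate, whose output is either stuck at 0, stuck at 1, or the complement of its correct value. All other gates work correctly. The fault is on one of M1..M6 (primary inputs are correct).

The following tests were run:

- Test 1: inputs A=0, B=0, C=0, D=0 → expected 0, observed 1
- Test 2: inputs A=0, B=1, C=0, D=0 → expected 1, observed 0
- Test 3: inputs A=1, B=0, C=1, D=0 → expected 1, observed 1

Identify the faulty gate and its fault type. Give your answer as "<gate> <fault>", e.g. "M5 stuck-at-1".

Fault-free values for test 1 (A=0, B=0, C=0, D=0): M1=0, M2=0, M3=0, M4=0, M5=0, M6=0, giving Y=0. Observed 1.
Test 1: faults giving observed 1 are {M1 stuck-at-1, M1 inverted output, M2 stuck-at-1, M2 inverted output, M3 stuck-at-1, M3 inverted output, M4 stuck-at-1, M4 inverted output, M5 stuck-at-1, M5 inverted output, M6 stuck-at-1, M6 inverted output}.
Test 2 (A=0, B=1, C=0, D=0): fault-free M1=1, M2=1, M3=1, M4=1, M5=1, M6=1 → 1; observed 0. Eliminates M1 stuck-at-1, M2 stuck-at-1, M2 inverted output, M3 stuck-at-1, M3 inverted output, M4 stuck-at-1, M4 inverted output, M5 stuck-at-1, M5 inverted output, M6 stuck-at-1.
Test 3 (A=1, B=0, C=1, D=0): fault-free M1=0, M2=1, M3=1, M4=1, M5=1, M6=1 → 1; observed 1. Eliminates M6 inverted output.
Only M1 inverted output is consistent with every test.

M1 inverted output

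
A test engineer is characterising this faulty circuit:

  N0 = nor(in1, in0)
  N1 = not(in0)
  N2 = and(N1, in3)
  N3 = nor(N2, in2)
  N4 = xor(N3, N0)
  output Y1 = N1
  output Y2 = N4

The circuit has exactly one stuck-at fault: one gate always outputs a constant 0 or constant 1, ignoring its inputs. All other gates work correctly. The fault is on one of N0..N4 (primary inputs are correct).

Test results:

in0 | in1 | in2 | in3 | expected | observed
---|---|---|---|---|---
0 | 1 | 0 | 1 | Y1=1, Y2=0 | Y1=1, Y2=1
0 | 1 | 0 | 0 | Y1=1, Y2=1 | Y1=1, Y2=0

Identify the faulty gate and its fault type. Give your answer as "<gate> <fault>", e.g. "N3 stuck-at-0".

Fault-free values for test 1 (in0=0, in1=1, in2=0, in3=1): N0=0, N1=1, N2=1, N3=0, N4=0, giving Y1=1, Y2=0. Observed Y1=1, Y2=1.
Test 1: faults giving observed Y1=1, Y2=1 are {N0 stuck-at-1, N2 stuck-at-0, N3 stuck-at-1, N4 stuck-at-1}.
Test 2 (in0=0, in1=1, in2=0, in3=0): fault-free N0=0, N1=1, N2=0, N3=1, N4=1 → Y1=1, Y2=1; observed Y1=1, Y2=0. Eliminates N2 stuck-at-0, N3 stuck-at-1, N4 stuck-at-1.
Only N0 stuck-at-1 is consistent with every test.

N0 stuck-at-1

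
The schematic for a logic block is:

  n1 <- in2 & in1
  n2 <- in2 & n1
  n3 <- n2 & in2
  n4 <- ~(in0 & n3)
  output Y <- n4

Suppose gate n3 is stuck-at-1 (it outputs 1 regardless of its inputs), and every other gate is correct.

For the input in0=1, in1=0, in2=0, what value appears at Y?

Propagate with n3 forced: n1=0, n2=0, n3=1 [stuck-at-1], n4=0.
So Y = 0. (Without the fault it would be 1.)

0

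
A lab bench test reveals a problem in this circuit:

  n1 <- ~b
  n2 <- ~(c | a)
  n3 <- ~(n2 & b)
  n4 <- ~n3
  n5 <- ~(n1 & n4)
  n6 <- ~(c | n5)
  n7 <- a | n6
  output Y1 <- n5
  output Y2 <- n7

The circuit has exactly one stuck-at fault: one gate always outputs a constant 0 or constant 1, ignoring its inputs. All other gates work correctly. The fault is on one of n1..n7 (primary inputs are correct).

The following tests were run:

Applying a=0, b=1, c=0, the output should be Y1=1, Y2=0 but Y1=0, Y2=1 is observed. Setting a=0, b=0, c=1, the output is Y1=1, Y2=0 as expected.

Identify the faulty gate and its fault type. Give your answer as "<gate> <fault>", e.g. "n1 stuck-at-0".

Fault-free values for test 1 (a=0, b=1, c=0): n1=0, n2=1, n3=0, n4=1, n5=1, n6=0, n7=0, giving Y1=1, Y2=0. Observed Y1=0, Y2=1.
Test 1: faults giving observed Y1=0, Y2=1 are {n1 stuck-at-1, n5 stuck-at-0}.
Test 2 (a=0, b=0, c=1): fault-free n1=1, n2=0, n3=1, n4=0, n5=1, n6=0, n7=0 → Y1=1, Y2=0; observed Y1=1, Y2=0. Eliminates n5 stuck-at-0.
Only n1 stuck-at-1 is consistent with every test.

n1 stuck-at-1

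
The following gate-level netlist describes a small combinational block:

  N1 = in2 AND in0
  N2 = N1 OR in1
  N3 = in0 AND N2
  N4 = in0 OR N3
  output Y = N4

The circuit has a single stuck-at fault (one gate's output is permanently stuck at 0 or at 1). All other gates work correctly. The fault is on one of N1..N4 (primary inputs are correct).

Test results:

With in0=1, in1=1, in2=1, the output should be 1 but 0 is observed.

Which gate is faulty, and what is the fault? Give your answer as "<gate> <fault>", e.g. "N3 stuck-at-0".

Fault-free values for test 1 (in0=1, in1=1, in2=1): N1=1, N2=1, N3=1, N4=1, giving Y=1. Observed 0.
Test 1: faults giving observed 0 are {N4 stuck-at-0}.
Only N4 stuck-at-0 is consistent with every test.

N4 stuck-at-0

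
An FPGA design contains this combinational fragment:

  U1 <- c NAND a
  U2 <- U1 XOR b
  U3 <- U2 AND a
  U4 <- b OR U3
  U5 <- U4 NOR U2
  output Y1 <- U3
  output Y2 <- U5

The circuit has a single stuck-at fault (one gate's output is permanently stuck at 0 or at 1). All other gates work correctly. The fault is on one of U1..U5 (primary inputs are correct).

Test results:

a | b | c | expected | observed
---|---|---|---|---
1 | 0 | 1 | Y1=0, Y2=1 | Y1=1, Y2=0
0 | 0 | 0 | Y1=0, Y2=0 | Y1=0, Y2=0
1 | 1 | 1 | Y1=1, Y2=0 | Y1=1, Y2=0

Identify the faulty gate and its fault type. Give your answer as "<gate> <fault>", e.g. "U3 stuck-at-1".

U2 stuck-at-1

Fault-free values for test 1 (a=1, b=0, c=1): U1=0, U2=0, U3=0, U4=0, U5=1, giving Y1=0, Y2=1. Observed Y1=1, Y2=0.
Test 1: faults giving observed Y1=1, Y2=0 are {U1 stuck-at-1, U2 stuck-at-1, U3 stuck-at-1}.
Test 2 (a=0, b=0, c=0): fault-free U1=1, U2=1, U3=0, U4=0, U5=0 → Y1=0, Y2=0; observed Y1=0, Y2=0. Eliminates U3 stuck-at-1.
Test 3 (a=1, b=1, c=1): fault-free U1=0, U2=1, U3=1, U4=1, U5=0 → Y1=1, Y2=0; observed Y1=1, Y2=0. Eliminates U1 stuck-at-1.
Only U2 stuck-at-1 is consistent with every test.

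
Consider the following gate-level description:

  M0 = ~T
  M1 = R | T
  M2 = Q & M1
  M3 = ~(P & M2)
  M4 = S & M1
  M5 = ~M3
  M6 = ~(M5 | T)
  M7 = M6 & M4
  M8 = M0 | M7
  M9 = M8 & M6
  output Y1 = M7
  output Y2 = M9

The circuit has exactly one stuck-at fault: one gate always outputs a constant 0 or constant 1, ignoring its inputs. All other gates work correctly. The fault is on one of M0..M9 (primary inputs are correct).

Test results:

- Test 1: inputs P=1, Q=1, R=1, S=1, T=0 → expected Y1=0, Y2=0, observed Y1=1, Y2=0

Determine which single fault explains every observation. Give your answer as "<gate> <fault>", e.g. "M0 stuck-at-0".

Fault-free values for test 1 (P=1, Q=1, R=1, S=1, T=0): M0=1, M1=1, M2=1, M3=0, M4=1, M5=1, M6=0, M7=0, M8=1, M9=0, giving Y1=0, Y2=0. Observed Y1=1, Y2=0.
Test 1: faults giving observed Y1=1, Y2=0 are {M7 stuck-at-1}.
Only M7 stuck-at-1 is consistent with every test.

M7 stuck-at-1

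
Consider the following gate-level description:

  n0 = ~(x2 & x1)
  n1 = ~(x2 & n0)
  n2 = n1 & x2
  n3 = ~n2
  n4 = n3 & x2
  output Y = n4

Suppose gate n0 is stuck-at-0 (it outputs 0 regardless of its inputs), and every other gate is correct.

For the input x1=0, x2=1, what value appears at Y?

Propagate with n0 forced: n0=0 [stuck-at-0], n1=1, n2=1, n3=0, n4=0.
So Y = 0. (Without the fault it would be 1.)

0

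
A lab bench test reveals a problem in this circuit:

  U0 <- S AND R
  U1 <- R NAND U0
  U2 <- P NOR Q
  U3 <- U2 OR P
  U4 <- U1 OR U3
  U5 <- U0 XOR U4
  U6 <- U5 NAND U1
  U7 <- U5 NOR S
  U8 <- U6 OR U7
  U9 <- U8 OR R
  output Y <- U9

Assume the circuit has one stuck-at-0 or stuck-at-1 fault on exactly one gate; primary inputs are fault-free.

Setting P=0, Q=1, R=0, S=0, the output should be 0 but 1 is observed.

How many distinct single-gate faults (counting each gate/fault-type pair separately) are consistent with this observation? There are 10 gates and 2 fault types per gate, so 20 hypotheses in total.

Fault-free: U0=0, U1=1, U2=0, U3=0, U4=1, U5=1, U6=0, U7=0, U8=0, U9=0 → 0. Observed 1.
  U0: stuck-at-1 ✓; others ✗
  U1: stuck-at-0 ✓; others ✗
  U2: none of the 2 fault types match ✗
  U3: none of the 2 fault types match ✗
  U4: stuck-at-0 ✓; others ✗
  U5: stuck-at-0 ✓; others ✗
  U6: stuck-at-1 ✓; others ✗
  U7: stuck-at-1 ✓; others ✗
  U8: stuck-at-1 ✓; others ✗
  U9: stuck-at-1 ✓; others ✗
Consistent faults: {U0 stuck-at-1, U1 stuck-at-0, U4 stuck-at-0, U5 stuck-at-0, U6 stuck-at-1, U7 stuck-at-1, U8 stuck-at-1, U9 stuck-at-1} — 8 in all.

8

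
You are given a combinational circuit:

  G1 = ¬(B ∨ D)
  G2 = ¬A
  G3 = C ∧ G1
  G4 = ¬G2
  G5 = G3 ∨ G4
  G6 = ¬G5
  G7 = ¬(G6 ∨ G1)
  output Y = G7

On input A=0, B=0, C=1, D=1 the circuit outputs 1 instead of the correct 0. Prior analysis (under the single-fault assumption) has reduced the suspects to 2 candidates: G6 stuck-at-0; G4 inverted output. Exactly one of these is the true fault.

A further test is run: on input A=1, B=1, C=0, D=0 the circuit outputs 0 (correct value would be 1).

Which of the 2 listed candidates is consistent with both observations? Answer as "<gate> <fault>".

Evaluate each candidate on input A=1, B=1, C=0, D=0:
  G6 stuck-at-0: G1=0, G2=0, G3=0, G4=1, G5=1, G6=0 [stuck-at-0], G7=1 → 1 — eliminated
  G4 inverted output: G1=0, G2=0, G3=0, G4=0 [inverted output], G5=0, G6=1, G7=0 → 0 — matches
Only G4 inverted output reproduces the observed 0.

G4 inverted output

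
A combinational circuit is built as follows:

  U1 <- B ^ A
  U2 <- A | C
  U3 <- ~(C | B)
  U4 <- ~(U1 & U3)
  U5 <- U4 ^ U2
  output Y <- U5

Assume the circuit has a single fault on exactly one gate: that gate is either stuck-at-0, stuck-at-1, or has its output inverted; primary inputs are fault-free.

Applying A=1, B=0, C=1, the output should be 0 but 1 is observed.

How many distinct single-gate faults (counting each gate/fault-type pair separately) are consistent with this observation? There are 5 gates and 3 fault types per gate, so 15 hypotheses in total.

8

Fault-free: U1=1, U2=1, U3=0, U4=1, U5=0 → 0. Observed 1.
  U1: none of the 3 fault types match ✗
  U2: stuck-at-0, inverted output ✓; others ✗
  U3: stuck-at-1, inverted output ✓; others ✗
  U4: stuck-at-0, inverted output ✓; others ✗
  U5: stuck-at-1, inverted output ✓; others ✗
Consistent faults: {U2 stuck-at-0, U2 inverted output, U3 stuck-at-1, U3 inverted output, U4 stuck-at-0, U4 inverted output, U5 stuck-at-1, U5 inverted output} — 8 in all.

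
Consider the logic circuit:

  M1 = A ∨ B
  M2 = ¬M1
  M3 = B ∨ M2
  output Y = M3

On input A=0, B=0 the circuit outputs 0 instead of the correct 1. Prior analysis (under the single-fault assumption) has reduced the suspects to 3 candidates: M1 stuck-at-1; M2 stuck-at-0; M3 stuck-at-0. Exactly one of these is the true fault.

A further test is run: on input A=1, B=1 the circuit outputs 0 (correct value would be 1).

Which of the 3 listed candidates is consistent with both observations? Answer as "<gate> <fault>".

Evaluate each candidate on input A=1, B=1:
  M1 stuck-at-1: M1=1 [stuck-at-1], M2=0, M3=1 → 1 — eliminated
  M2 stuck-at-0: M1=1, M2=0 [stuck-at-0], M3=1 → 1 — eliminated
  M3 stuck-at-0: M1=1, M2=0, M3=0 [stuck-at-0] → 0 — matches
Only M3 stuck-at-0 reproduces the observed 0.

M3 stuck-at-0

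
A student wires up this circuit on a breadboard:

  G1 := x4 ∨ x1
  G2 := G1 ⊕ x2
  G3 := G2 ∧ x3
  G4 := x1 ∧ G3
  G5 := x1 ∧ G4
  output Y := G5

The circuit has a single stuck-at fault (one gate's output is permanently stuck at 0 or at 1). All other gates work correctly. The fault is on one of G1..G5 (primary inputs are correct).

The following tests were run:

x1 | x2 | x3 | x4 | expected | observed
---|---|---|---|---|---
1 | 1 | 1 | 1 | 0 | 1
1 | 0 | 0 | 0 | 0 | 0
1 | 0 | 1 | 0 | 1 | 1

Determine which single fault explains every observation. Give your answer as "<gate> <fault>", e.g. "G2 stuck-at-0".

Fault-free values for test 1 (x1=1, x2=1, x3=1, x4=1): G1=1, G2=0, G3=0, G4=0, G5=0, giving Y=0. Observed 1.
Test 1: faults giving observed 1 are {G1 stuck-at-0, G2 stuck-at-1, G3 stuck-at-1, G4 stuck-at-1, G5 stuck-at-1}.
Test 2 (x1=1, x2=0, x3=0, x4=0): fault-free G1=1, G2=1, G3=0, G4=0, G5=0 → 0; observed 0. Eliminates G3 stuck-at-1, G4 stuck-at-1, G5 stuck-at-1.
Test 3 (x1=1, x2=0, x3=1, x4=0): fault-free G1=1, G2=1, G3=1, G4=1, G5=1 → 1; observed 1. Eliminates G1 stuck-at-0.
Only G2 stuck-at-1 is consistent with every test.

G2 stuck-at-1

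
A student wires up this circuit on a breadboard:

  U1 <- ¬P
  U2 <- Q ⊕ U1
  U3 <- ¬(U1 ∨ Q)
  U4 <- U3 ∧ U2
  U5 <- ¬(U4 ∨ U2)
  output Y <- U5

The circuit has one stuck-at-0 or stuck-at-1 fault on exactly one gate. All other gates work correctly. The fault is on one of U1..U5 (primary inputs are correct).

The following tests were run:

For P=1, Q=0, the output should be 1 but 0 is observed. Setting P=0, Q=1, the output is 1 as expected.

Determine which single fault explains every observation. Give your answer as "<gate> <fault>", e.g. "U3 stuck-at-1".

U1 stuck-at-1

Fault-free values for test 1 (P=1, Q=0): U1=0, U2=0, U3=1, U4=0, U5=1, giving Y=1. Observed 0.
Test 1: faults giving observed 0 are {U1 stuck-at-1, U2 stuck-at-1, U4 stuck-at-1, U5 stuck-at-0}.
Test 2 (P=0, Q=1): fault-free U1=1, U2=0, U3=0, U4=0, U5=1 → 1; observed 1. Eliminates U2 stuck-at-1, U4 stuck-at-1, U5 stuck-at-0.
Only U1 stuck-at-1 is consistent with every test.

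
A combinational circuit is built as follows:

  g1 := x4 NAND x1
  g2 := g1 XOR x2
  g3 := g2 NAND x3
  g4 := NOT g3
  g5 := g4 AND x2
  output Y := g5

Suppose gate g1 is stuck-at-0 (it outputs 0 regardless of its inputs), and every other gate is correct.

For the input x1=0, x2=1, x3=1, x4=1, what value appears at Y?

1

Propagate with g1 forced: g1=0 [stuck-at-0], g2=1, g3=0, g4=1, g5=1.
So Y = 1. (Without the fault it would be 0.)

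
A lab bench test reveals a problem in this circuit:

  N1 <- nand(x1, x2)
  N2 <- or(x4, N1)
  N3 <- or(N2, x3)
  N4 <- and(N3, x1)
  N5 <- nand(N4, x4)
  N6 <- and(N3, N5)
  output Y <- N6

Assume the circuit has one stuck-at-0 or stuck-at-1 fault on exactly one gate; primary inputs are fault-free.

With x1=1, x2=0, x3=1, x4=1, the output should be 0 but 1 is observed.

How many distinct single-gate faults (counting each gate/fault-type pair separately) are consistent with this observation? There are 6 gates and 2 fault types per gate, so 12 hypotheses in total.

3

Fault-free: N1=1, N2=1, N3=1, N4=1, N5=0, N6=0 → 0. Observed 1.
  N1 stuck-at-0: output 0 ✗
  N1 stuck-at-1: output 0 ✗
  N2 stuck-at-0: output 0 ✗
  N2 stuck-at-1: output 0 ✗
  N3 stuck-at-0: output 0 ✗
  N3 stuck-at-1: output 0 ✗
  N4 stuck-at-0: output 1 ✓
  N4 stuck-at-1: output 0 ✗
  N5 stuck-at-0: output 0 ✗
  N5 stuck-at-1: output 1 ✓
  N6 stuck-at-0: output 0 ✗
  N6 stuck-at-1: output 1 ✓
Consistent faults: {N4 stuck-at-0, N5 stuck-at-1, N6 stuck-at-1} — 3 in all.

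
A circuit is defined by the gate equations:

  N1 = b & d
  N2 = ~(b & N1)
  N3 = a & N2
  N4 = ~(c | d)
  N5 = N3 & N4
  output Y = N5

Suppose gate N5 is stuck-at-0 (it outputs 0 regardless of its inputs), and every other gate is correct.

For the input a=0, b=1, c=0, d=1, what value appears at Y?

Propagate with N5 forced: N1=1, N2=0, N3=0, N4=0, N5=0 [stuck-at-0].
So Y = 0. (Same as the fault-free value — the fault is masked on this input.)

0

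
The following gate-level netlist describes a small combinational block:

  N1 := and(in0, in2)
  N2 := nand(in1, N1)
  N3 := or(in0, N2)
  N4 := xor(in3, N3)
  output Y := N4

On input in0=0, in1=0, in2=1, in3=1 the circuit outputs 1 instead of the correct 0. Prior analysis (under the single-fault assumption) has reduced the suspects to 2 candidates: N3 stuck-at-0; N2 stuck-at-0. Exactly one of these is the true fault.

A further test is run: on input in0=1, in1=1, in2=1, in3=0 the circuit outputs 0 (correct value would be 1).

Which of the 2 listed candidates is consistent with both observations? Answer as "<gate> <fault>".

Evaluate each candidate on input in0=1, in1=1, in2=1, in3=0:
  N3 stuck-at-0: N1=1, N2=0, N3=0 [stuck-at-0], N4=0 → 0 — matches
  N2 stuck-at-0: N1=1, N2=0 [stuck-at-0], N3=1, N4=1 → 1 — eliminated
Only N3 stuck-at-0 reproduces the observed 0.

N3 stuck-at-0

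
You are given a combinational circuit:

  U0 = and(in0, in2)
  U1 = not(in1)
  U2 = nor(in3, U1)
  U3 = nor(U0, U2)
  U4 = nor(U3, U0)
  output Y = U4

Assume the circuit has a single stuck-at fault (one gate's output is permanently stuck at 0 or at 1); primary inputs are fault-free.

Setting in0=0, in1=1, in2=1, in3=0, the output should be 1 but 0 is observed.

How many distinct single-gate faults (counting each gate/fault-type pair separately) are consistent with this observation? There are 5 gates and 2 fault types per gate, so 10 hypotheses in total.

Fault-free: U0=0, U1=0, U2=1, U3=0, U4=1 → 1. Observed 0.
  U0 stuck-at-0: output 1 ✗
  U0 stuck-at-1: output 0 ✓
  U1 stuck-at-0: output 1 ✗
  U1 stuck-at-1: output 0 ✓
  U2 stuck-at-0: output 0 ✓
  U2 stuck-at-1: output 1 ✗
  U3 stuck-at-0: output 1 ✗
  U3 stuck-at-1: output 0 ✓
  U4 stuck-at-0: output 0 ✓
  U4 stuck-at-1: output 1 ✗
Consistent faults: {U0 stuck-at-1, U1 stuck-at-1, U2 stuck-at-0, U3 stuck-at-1, U4 stuck-at-0} — 5 in all.

5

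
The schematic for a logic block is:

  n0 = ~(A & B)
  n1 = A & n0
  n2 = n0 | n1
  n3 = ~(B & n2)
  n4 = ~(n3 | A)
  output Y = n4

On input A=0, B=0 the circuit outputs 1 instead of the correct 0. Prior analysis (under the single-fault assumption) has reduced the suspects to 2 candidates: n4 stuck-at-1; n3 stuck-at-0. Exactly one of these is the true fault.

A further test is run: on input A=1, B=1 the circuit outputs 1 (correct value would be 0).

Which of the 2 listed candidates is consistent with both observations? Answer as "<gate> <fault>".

Evaluate each candidate on input A=1, B=1:
  n4 stuck-at-1: n0=0, n1=0, n2=0, n3=1, n4=1 [stuck-at-1] → 1 — matches
  n3 stuck-at-0: n0=0, n1=0, n2=0, n3=0 [stuck-at-0], n4=0 → 0 — eliminated
Only n4 stuck-at-1 reproduces the observed 1.

n4 stuck-at-1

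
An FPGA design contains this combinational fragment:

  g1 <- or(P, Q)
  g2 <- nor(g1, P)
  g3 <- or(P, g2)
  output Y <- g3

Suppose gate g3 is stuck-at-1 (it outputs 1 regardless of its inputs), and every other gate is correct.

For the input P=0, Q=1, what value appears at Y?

Propagate with g3 forced: g1=1, g2=0, g3=1 [stuck-at-1].
So Y = 1. (Without the fault it would be 0.)

1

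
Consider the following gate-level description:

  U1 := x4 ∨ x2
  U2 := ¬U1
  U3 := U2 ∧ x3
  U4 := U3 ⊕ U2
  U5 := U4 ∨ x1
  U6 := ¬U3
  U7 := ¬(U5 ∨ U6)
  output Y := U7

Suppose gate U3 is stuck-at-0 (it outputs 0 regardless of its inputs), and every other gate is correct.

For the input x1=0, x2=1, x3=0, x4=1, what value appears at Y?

Propagate with U3 forced: U1=1, U2=0, U3=0 [stuck-at-0], U4=0, U5=0, U6=1, U7=0.
So Y = 0. (Same as the fault-free value — the fault is masked on this input.)

0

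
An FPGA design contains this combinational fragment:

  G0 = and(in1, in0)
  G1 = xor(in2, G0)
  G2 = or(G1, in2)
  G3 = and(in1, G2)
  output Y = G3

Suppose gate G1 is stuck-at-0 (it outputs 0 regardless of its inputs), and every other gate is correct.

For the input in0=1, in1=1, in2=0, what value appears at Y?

Propagate with G1 forced: G0=1, G1=0 [stuck-at-0], G2=0, G3=0.
So Y = 0. (Without the fault it would be 1.)

0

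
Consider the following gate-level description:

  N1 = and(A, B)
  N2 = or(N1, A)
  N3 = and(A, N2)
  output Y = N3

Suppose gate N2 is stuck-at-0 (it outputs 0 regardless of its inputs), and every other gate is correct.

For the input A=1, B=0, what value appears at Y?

Propagate with N2 forced: N1=0, N2=0 [stuck-at-0], N3=0.
So Y = 0. (Without the fault it would be 1.)

0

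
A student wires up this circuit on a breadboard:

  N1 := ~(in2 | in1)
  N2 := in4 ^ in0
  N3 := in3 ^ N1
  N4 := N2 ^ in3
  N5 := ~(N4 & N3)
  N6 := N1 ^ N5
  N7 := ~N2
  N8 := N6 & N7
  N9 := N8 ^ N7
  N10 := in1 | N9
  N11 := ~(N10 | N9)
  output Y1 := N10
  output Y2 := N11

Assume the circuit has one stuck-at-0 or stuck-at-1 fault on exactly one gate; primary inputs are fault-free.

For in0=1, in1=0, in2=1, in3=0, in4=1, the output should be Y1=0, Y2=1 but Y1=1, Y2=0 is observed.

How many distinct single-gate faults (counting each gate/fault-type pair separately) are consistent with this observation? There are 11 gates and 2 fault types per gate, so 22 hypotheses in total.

6

Fault-free: N1=0, N2=0, N3=0, N4=0, N5=1, N6=1, N7=1, N8=1, N9=0, N10=0, N11=1 → Y1=0, Y2=1. Observed Y1=1, Y2=0.
  N1: stuck-at-1 ✓; others ✗
  N2: none of the 2 fault types match ✗
  N3: none of the 2 fault types match ✗
  N4: none of the 2 fault types match ✗
  N5: stuck-at-0 ✓; others ✗
  N6: stuck-at-0 ✓; others ✗
  N7: none of the 2 fault types match ✗
  N8: stuck-at-0 ✓; others ✗
  N9: stuck-at-1 ✓; others ✗
  N10: stuck-at-1 ✓; others ✗
  N11: none of the 2 fault types match ✗
Consistent faults: {N1 stuck-at-1, N5 stuck-at-0, N6 stuck-at-0, N8 stuck-at-0, N9 stuck-at-1, N10 stuck-at-1} — 6 in all.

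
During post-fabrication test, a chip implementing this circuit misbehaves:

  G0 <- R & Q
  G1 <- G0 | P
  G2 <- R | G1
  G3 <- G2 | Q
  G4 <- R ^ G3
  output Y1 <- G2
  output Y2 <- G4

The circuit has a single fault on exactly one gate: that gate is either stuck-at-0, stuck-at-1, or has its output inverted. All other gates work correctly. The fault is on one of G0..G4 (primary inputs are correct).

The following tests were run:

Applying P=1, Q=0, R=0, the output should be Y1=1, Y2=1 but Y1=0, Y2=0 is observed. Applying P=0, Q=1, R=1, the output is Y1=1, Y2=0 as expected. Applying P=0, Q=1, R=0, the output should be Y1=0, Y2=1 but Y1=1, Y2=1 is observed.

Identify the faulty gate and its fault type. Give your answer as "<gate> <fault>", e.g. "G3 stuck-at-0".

G1 inverted output

Fault-free values for test 1 (P=1, Q=0, R=0): G0=0, G1=1, G2=1, G3=1, G4=1, giving Y1=1, Y2=1. Observed Y1=0, Y2=0.
Test 1: faults giving observed Y1=0, Y2=0 are {G1 stuck-at-0, G1 inverted output, G2 stuck-at-0, G2 inverted output}.
Test 2 (P=0, Q=1, R=1): fault-free G0=1, G1=1, G2=1, G3=1, G4=0 → Y1=1, Y2=0; observed Y1=1, Y2=0. Eliminates G2 stuck-at-0, G2 inverted output.
Test 3 (P=0, Q=1, R=0): fault-free G0=0, G1=0, G2=0, G3=1, G4=1 → Y1=0, Y2=1; observed Y1=1, Y2=1. Eliminates G1 stuck-at-0.
Only G1 inverted output is consistent with every test.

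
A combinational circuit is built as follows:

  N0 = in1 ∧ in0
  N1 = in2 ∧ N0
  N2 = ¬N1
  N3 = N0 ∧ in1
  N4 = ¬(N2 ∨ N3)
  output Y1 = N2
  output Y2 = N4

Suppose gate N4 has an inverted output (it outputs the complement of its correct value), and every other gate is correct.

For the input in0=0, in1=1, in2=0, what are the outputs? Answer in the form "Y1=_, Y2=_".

Y1=1, Y2=1

Propagate with N4 forced: N0=0, N1=0, N2=1, N3=0, N4=1 [inverted output].
So the outputs are Y1=1, Y2=1. (Without the fault they would be Y1=1, Y2=0.)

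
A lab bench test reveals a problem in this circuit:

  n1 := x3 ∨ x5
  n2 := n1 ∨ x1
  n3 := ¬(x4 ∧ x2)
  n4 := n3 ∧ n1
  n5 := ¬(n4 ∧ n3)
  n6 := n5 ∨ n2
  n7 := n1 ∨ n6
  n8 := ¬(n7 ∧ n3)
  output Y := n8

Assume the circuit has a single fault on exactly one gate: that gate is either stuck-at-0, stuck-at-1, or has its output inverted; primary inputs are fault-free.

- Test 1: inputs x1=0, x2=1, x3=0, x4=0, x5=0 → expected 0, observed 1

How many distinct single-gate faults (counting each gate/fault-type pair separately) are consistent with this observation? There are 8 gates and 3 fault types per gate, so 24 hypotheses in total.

12

Fault-free: n1=0, n2=0, n3=1, n4=0, n5=1, n6=1, n7=1, n8=0 → 0. Observed 1.
  n1: none of the 3 fault types match ✗
  n2: none of the 3 fault types match ✗
  n3: stuck-at-0, inverted output ✓; others ✗
  n4: stuck-at-1, inverted output ✓; others ✗
  n5: stuck-at-0, inverted output ✓; others ✗
  n6: stuck-at-0, inverted output ✓; others ✗
  n7: stuck-at-0, inverted output ✓; others ✗
  n8: stuck-at-1, inverted output ✓; others ✗
Consistent faults: {n3 stuck-at-0, n3 inverted output, n4 stuck-at-1, n4 inverted output, n5 stuck-at-0, n5 inverted output, n6 stuck-at-0, n6 inverted output, n7 stuck-at-0, n7 inverted output, n8 stuck-at-1, n8 inverted output} — 12 in all.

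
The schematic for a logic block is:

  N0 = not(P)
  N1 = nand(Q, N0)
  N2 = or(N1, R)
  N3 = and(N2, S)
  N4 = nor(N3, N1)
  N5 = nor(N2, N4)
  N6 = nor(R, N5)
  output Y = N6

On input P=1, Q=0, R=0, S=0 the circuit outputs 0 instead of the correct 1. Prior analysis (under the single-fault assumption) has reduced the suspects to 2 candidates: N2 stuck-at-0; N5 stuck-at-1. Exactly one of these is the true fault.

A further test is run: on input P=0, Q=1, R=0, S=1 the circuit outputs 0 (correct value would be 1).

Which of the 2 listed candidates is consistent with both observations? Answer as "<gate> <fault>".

Evaluate each candidate on input P=0, Q=1, R=0, S=1:
  N2 stuck-at-0: N0=1, N1=0, N2=0 [stuck-at-0], N3=0, N4=1, N5=0, N6=1 → 1 — eliminated
  N5 stuck-at-1: N0=1, N1=0, N2=0, N3=0, N4=1, N5=1 [stuck-at-1], N6=0 → 0 — matches
Only N5 stuck-at-1 reproduces the observed 0.

N5 stuck-at-1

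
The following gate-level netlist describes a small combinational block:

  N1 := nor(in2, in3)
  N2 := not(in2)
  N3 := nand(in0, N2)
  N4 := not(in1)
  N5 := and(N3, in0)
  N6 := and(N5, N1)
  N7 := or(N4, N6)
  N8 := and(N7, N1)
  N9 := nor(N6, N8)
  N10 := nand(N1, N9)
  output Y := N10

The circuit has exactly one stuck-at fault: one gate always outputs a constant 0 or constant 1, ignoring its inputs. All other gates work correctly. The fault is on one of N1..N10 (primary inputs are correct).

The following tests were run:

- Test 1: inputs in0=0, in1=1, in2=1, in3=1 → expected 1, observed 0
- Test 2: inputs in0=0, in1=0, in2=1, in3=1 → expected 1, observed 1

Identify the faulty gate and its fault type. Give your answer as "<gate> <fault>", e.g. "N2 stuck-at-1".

N1 stuck-at-1

Fault-free values for test 1 (in0=0, in1=1, in2=1, in3=1): N1=0, N2=0, N3=1, N4=0, N5=0, N6=0, N7=0, N8=0, N9=1, N10=1, giving Y=1. Observed 0.
Test 1: faults giving observed 0 are {N1 stuck-at-1, N10 stuck-at-0}.
Test 2 (in0=0, in1=0, in2=1, in3=1): fault-free N1=0, N2=0, N3=1, N4=1, N5=0, N6=0, N7=1, N8=0, N9=1, N10=1 → 1; observed 1. Eliminates N10 stuck-at-0.
Only N1 stuck-at-1 is consistent with every test.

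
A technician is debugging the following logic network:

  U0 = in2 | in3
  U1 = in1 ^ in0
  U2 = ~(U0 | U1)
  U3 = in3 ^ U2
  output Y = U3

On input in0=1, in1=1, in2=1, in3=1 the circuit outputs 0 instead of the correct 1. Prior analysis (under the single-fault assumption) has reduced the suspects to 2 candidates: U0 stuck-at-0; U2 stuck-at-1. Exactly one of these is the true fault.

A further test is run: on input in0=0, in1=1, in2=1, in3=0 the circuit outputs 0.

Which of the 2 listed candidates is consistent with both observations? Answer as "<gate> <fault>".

U0 stuck-at-0

Evaluate each candidate on input in0=0, in1=1, in2=1, in3=0:
  U0 stuck-at-0: U0=0 [stuck-at-0], U1=1, U2=0, U3=0 → 0 — matches
  U2 stuck-at-1: U0=1, U1=1, U2=1 [stuck-at-1], U3=1 → 1 — eliminated
Only U0 stuck-at-0 reproduces the observed 0.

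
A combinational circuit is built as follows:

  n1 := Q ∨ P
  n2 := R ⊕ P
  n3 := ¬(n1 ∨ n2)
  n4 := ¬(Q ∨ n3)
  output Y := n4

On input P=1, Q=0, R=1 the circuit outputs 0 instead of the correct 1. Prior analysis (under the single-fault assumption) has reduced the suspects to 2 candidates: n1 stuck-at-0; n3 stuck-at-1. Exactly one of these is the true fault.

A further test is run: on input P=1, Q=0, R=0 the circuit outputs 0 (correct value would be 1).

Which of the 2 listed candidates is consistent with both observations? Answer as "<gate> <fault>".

n3 stuck-at-1

Evaluate each candidate on input P=1, Q=0, R=0:
  n1 stuck-at-0: n1=0 [stuck-at-0], n2=1, n3=0, n4=1 → 1 — eliminated
  n3 stuck-at-1: n1=1, n2=1, n3=1 [stuck-at-1], n4=0 → 0 — matches
Only n3 stuck-at-1 reproduces the observed 0.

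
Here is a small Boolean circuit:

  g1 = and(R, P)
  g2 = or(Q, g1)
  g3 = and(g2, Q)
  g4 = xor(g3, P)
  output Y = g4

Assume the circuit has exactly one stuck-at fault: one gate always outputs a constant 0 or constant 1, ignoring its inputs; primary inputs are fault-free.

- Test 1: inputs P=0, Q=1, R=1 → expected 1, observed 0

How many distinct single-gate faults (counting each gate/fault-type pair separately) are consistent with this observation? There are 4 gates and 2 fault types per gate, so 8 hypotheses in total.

3

Fault-free: g1=0, g2=1, g3=1, g4=1 → 1. Observed 0.
  g1 stuck-at-0: output 1 ✗
  g1 stuck-at-1: output 1 ✗
  g2 stuck-at-0: output 0 ✓
  g2 stuck-at-1: output 1 ✗
  g3 stuck-at-0: output 0 ✓
  g3 stuck-at-1: output 1 ✗
  g4 stuck-at-0: output 0 ✓
  g4 stuck-at-1: output 1 ✗
Consistent faults: {g2 stuck-at-0, g3 stuck-at-0, g4 stuck-at-0} — 3 in all.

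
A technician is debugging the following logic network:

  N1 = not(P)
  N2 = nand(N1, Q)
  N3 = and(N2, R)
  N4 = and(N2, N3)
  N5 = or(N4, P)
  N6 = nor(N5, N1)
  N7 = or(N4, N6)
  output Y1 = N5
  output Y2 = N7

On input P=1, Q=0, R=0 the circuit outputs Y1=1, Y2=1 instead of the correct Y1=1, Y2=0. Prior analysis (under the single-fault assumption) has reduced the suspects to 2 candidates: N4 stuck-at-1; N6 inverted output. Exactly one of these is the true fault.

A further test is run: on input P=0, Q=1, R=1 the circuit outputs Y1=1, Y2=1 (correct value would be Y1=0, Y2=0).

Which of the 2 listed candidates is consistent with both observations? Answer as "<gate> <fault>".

Evaluate each candidate on input P=0, Q=1, R=1:
  N4 stuck-at-1: N1=1, N2=0, N3=0, N4=1 [stuck-at-1], N5=1, N6=0, N7=1 → Y1=1, Y2=1 — matches
  N6 inverted output: N1=1, N2=0, N3=0, N4=0, N5=0, N6=1 [inverted output], N7=1 → Y1=0, Y2=1 — eliminated
Only N4 stuck-at-1 reproduces the observed Y1=1, Y2=1.

N4 stuck-at-1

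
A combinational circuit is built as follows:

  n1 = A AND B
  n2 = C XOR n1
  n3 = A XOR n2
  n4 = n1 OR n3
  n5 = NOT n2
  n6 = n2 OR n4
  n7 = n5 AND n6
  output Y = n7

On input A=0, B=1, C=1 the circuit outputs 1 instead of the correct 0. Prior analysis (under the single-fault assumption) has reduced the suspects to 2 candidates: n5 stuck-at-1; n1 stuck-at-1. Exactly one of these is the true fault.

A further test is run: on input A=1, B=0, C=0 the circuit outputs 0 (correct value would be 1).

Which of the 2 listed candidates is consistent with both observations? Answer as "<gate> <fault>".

Evaluate each candidate on input A=1, B=0, C=0:
  n5 stuck-at-1: n1=0, n2=0, n3=1, n4=1, n5=1 [stuck-at-1], n6=1, n7=1 → 1 — eliminated
  n1 stuck-at-1: n1=1 [stuck-at-1], n2=1, n3=0, n4=1, n5=0, n6=1, n7=0 → 0 — matches
Only n1 stuck-at-1 reproduces the observed 0.

n1 stuck-at-1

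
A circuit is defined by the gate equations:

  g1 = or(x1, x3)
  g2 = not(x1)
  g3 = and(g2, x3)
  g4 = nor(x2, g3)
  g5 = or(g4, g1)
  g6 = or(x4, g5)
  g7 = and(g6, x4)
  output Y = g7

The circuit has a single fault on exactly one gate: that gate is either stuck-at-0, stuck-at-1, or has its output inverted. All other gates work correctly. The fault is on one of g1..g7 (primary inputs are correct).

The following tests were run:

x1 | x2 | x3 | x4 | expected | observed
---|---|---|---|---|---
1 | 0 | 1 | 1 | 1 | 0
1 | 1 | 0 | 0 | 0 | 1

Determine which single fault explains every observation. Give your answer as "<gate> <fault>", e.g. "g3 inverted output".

Fault-free values for test 1 (x1=1, x2=0, x3=1, x4=1): g1=1, g2=0, g3=0, g4=1, g5=1, g6=1, g7=1, giving Y=1. Observed 0.
Test 1: faults giving observed 0 are {g6 stuck-at-0, g6 inverted output, g7 stuck-at-0, g7 inverted output}.
Test 2 (x1=1, x2=1, x3=0, x4=0): fault-free g1=1, g2=0, g3=0, g4=0, g5=1, g6=1, g7=0 → 0; observed 1. Eliminates g6 stuck-at-0, g6 inverted output, g7 stuck-at-0.
Only g7 inverted output is consistent with every test.

g7 inverted output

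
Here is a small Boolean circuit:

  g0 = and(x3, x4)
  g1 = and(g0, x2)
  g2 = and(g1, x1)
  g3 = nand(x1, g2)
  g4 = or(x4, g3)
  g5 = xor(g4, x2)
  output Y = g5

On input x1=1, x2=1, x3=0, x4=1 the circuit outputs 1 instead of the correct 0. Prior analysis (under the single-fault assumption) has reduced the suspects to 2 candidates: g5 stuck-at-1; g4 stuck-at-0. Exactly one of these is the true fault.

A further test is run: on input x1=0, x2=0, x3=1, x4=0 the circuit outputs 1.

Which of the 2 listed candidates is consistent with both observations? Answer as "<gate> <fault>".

Evaluate each candidate on input x1=0, x2=0, x3=1, x4=0:
  g5 stuck-at-1: g0=0, g1=0, g2=0, g3=1, g4=1, g5=1 [stuck-at-1] → 1 — matches
  g4 stuck-at-0: g0=0, g1=0, g2=0, g3=1, g4=0 [stuck-at-0], g5=0 → 0 — eliminated
Only g5 stuck-at-1 reproduces the observed 1.

g5 stuck-at-1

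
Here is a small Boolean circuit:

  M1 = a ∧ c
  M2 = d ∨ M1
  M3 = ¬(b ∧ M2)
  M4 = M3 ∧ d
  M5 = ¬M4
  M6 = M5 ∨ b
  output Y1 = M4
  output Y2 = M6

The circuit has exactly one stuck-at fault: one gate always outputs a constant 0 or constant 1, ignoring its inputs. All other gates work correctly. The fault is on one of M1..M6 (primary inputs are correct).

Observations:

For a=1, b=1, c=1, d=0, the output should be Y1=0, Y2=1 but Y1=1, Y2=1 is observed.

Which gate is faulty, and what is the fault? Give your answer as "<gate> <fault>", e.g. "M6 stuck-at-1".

M4 stuck-at-1

Fault-free values for test 1 (a=1, b=1, c=1, d=0): M1=1, M2=1, M3=0, M4=0, M5=1, M6=1, giving Y1=0, Y2=1. Observed Y1=1, Y2=1.
Test 1: faults giving observed Y1=1, Y2=1 are {M4 stuck-at-1}.
Only M4 stuck-at-1 is consistent with every test.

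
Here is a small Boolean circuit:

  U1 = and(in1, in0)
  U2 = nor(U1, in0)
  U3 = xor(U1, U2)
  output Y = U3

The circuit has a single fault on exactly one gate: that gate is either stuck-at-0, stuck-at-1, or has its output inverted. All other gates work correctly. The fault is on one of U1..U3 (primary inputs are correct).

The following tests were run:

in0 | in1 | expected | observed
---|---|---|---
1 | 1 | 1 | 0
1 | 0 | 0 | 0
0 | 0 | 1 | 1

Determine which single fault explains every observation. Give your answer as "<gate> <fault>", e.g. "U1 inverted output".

Fault-free values for test 1 (in0=1, in1=1): U1=1, U2=0, U3=1, giving Y=1. Observed 0.
Test 1: faults giving observed 0 are {U1 stuck-at-0, U1 inverted output, U2 stuck-at-1, U2 inverted output, U3 stuck-at-0, U3 inverted output}.
Test 2 (in0=1, in1=0): fault-free U1=0, U2=0, U3=0 → 0; observed 0. Eliminates U1 inverted output, U2 stuck-at-1, U2 inverted output, U3 inverted output.
Test 3 (in0=0, in1=0): fault-free U1=0, U2=1, U3=1 → 1; observed 1. Eliminates U3 stuck-at-0.
Only U1 stuck-at-0 is consistent with every test.

U1 stuck-at-0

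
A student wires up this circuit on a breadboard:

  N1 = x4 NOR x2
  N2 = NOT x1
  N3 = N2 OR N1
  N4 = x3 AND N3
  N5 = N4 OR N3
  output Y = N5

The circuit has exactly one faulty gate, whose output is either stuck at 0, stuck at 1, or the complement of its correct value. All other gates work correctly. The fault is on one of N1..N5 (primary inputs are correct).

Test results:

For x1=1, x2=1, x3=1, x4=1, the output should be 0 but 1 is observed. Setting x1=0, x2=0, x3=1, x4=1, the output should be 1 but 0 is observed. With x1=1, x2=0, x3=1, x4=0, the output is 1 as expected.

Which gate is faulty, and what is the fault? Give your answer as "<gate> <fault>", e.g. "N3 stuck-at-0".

Fault-free values for test 1 (x1=1, x2=1, x3=1, x4=1): N1=0, N2=0, N3=0, N4=0, N5=0, giving Y=0. Observed 1.
Test 1: faults giving observed 1 are {N1 stuck-at-1, N1 inverted output, N2 stuck-at-1, N2 inverted output, N3 stuck-at-1, N3 inverted output, N4 stuck-at-1, N4 inverted output, N5 stuck-at-1, N5 inverted output}.
Test 2 (x1=0, x2=0, x3=1, x4=1): fault-free N1=0, N2=1, N3=1, N4=1, N5=1 → 1; observed 0. Eliminates N1 stuck-at-1, N1 inverted output, N2 stuck-at-1, N3 stuck-at-1, N4 stuck-at-1, N4 inverted output, N5 stuck-at-1.
Test 3 (x1=1, x2=0, x3=1, x4=0): fault-free N1=1, N2=0, N3=1, N4=1, N5=1 → 1; observed 1. Eliminates N3 inverted output, N5 inverted output.
Only N2 inverted output is consistent with every test.

N2 inverted output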